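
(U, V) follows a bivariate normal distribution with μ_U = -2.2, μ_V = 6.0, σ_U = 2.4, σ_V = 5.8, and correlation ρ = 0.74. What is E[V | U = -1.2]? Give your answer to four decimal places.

7.7883

For a bivariate normal, E[V | U=x] = μ_V + ρ·(σ_V/σ_U)·(x − μ_U).
E[V | U=-1.2] = 6.0 + (0.74)·(5.8/2.4)·(-1.2 − (-2.2)) = 6.0 + (1.7883)·(1) = 7.7883.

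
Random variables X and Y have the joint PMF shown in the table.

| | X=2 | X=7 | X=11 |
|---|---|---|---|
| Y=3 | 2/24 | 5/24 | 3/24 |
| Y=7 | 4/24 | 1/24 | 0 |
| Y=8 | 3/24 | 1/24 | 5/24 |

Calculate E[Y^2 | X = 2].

P(X = 2) = 3/8.
Σ Y^2·P over the event = 9·(2/24) + 49·(4/24) + 64·(3/24) = 203/12.
E[Y^2 | X = 2] = (203/12) / (3/8) = 406/9.

406/9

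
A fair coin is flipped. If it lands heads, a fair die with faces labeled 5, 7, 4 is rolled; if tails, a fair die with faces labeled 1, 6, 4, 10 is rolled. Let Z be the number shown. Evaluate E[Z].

127/24

E[Z | heads] = (5+7+4)/3 = 16/3.
E[Z | tails] = (1+6+4+10)/4 = 21/4.
E[Z] = (1/2)·(16/3) + (1/2)·(21/4) = 127/24.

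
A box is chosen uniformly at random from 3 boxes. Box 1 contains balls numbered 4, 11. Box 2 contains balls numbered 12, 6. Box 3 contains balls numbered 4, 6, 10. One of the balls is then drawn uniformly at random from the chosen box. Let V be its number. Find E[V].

139/18

E[V | box 1] = (4+11)/2 = 15/2.
E[V | box 2] = (12+6)/2 = 9.
E[V | box 3] = (4+6+10)/3 = 20/3.
E[V] = (1/3)·(15/2) + (1/3)·(9) + (1/3)·(20/3) = 139/18.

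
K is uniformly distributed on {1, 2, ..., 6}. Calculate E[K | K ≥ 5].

11/2

Given K ≥ 5, K is equally likely to be any of {5, 6}.
E[K | K ≥ 5] = (5 + 6) / 2 = 11/2.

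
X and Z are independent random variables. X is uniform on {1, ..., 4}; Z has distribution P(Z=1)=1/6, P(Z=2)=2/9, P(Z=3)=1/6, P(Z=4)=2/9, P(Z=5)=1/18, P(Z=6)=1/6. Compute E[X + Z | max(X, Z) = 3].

P(max(X, Z) = 3) = 2/9.
Summing (X+Z)·P(x,y) over outcomes with max(X, Z) = 3 gives 77/72.
E[X + Z | max(X, Z) = 3] = (77/72) / (2/9) = 77/16.

77/16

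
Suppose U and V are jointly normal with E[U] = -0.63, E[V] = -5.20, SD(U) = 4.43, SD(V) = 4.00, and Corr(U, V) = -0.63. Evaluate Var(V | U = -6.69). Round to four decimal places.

The conditional variance in a bivariate normal is σ_V²(1 − ρ²), independent of x.
Var(V | U=-6.69) = (4.00)²·(1 − (-0.63)²) = 16·0.6031 = 9.6496.

9.6496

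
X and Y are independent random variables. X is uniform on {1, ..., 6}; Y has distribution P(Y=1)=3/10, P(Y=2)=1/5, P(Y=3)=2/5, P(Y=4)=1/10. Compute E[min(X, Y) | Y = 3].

5/2

P(Y = 3) = 2/5.
Summing min(X,Y)·P(x,y) over outcomes with Y = 3 gives 1.
E[min(X, Y) | Y = 3] = (1) / (2/5) = 5/2.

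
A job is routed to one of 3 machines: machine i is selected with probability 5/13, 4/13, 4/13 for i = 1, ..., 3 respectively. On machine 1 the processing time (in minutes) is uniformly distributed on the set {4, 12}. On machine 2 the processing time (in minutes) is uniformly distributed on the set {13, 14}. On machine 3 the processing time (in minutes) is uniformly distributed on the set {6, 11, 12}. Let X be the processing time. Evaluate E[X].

398/39

E[X | machine 1] = (4+12)/2 = 8.
E[X | machine 2] = (13+14)/2 = 27/2.
E[X | machine 3] = (6+11+12)/3 = 29/3.
E[X] = (5/13)·(8) + (4/13)·(27/2) + (4/13)·(29/3) = 398/39.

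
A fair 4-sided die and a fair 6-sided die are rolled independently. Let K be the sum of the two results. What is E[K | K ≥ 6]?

P(K ≥ 6) = 7/12.
Σ over the event: 6·1/6 + 7·1/6 + 8·1/8 + 9·1/12 + 10·1/24 = 13/3.
E[K | K ≥ 6] = (13/3) / (7/12) = 52/7.

52/7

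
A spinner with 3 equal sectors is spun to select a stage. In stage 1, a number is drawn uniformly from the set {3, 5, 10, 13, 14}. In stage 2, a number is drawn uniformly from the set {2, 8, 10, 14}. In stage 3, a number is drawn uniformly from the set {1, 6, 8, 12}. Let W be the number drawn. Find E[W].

E[W | stage 1] = (3+5+10+13+14)/5 = 9.
E[W | stage 2] = (2+8+10+14)/4 = 17/2.
E[W | stage 3] = (1+6+8+12)/4 = 27/4.
By the law of total expectation,
E[W] = (1/3)·(9) + (1/3)·(17/2) + (1/3)·(27/4) = 97/12.

97/12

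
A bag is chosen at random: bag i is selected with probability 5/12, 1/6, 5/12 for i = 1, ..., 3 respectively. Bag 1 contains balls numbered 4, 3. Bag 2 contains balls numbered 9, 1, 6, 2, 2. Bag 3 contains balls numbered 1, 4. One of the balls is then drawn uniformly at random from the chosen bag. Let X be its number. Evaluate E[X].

E[X | bag 1] = (4+3)/2 = 7/2.
E[X | bag 2] = (9+1+6+2+2)/5 = 4.
E[X | bag 3] = (1+4)/2 = 5/2.
By the law of total expectation,
E[X] = (5/12)·(7/2) + (1/6)·(4) + (5/12)·(5/2) = 19/6.

19/6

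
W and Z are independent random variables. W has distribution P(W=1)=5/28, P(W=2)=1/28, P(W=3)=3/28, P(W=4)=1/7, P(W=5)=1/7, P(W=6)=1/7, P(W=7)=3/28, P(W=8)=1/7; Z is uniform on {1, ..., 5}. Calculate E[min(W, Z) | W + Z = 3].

1

P(W + Z = 3) = 3/70.
Summing min(W,Z)·P(x,y) over outcomes with W + Z = 3 gives 3/70.
E[min(W, Z) | W + Z = 3] = (3/70) / (3/70) = 1.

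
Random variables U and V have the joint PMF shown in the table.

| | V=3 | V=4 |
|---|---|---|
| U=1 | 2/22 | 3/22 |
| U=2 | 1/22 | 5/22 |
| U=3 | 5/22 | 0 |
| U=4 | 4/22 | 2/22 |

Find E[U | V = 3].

35/12

P(V = 3) = 6/11.
Σ U·P over the event = 1·(2/22) + 2·(1/22) + 3·(5/22) + 4·(4/22) = 35/22.
E[U | V = 3] = (35/22) / (6/11) = 35/12.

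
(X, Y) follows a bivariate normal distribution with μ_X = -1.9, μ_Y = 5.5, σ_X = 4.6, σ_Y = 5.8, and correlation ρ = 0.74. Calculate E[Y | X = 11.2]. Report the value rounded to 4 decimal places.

For a bivariate normal, E[Y | X=x] = μ_Y + ρ·(σ_Y/σ_X)·(x − μ_X).
E[Y | X=11.2] = 5.5 + (0.74)·(5.8/4.6)·(11.2 − (-1.9)) = 5.5 + (0.933043)·(13.1) = 17.7229.

17.7229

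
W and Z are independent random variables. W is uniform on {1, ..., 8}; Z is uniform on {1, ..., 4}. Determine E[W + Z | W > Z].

87/11

P(W > Z) = 11/16.
Summing (W+Z)·P(x,y) over outcomes with W > Z gives 87/16.
E[W + Z | W > Z] = (87/16) / (11/16) = 87/11.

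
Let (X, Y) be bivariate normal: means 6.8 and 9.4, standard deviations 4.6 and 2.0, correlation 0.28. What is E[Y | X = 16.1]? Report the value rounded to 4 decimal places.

10.5322

The regression of Y on X has slope ρ·σ_Y/σ_X and passes through (μ_X, μ_Y).
E[Y | X=16.1] = 9.4 + (0.28)·(2.0/4.6)·(16.1 − (6.8)) = 9.4 + (0.12174)·(9.3) = 10.5322.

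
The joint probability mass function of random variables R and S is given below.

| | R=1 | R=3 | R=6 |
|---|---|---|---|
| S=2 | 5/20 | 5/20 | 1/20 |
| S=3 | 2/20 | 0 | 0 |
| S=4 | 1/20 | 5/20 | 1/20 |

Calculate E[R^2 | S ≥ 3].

P(S ≥ 3) = 9/20.
Σ R^2·P over the event = 1·(2/20) + 1·(1/20) + 9·(5/20) + 36·(1/20) = 21/5.
E[R^2 | S ≥ 3] = (21/5) / (9/20) = 28/3.

28/3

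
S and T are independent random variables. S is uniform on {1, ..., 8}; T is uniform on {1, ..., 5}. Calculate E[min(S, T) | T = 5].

Outcomes with T = 5: (1,5), (2,5), (3,5), (4,5), (5,5), (6,5), (7,5), (8,5), each with probability 1/40.
E[min(S, T) | T = 5] = (1 + 2 + 3 + 4 + 5 + 5 + 5 + 5) / 8 = 15/4.

15/4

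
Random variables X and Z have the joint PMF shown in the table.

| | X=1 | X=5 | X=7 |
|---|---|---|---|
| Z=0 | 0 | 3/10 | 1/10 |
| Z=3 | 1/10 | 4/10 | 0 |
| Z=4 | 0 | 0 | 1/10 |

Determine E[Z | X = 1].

P(X = 1) = 1/10.
Σ Z·P over the event = 3·(1/10) = 3/10.
E[Z | X = 1] = (3/10) / (1/10) = 3.

3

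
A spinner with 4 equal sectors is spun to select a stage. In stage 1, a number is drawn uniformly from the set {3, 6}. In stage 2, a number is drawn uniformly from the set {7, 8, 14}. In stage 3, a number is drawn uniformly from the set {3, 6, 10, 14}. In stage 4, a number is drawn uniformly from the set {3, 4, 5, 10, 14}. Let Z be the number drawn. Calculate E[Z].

1777/240

E[Z | stage 1] = (3+6)/2 = 9/2.
E[Z | stage 2] = (7+8+14)/3 = 29/3.
E[Z | stage 3] = (3+6+10+14)/4 = 33/4.
E[Z | stage 4] = (3+4+5+10+14)/5 = 36/5.
E[Z] = (1/4)·(9/2) + (1/4)·(29/3) + (1/4)·(33/4) + (1/4)·(36/5) = 1777/240.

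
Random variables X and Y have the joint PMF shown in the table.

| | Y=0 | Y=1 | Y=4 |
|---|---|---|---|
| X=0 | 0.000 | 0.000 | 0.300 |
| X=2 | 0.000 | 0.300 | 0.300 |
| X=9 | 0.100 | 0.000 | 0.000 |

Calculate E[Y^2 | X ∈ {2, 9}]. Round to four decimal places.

P(X ∈ {2, 9}) = 0.700.
Summing Y^2·P(X=x,Y=y) over the conditioning event gives 5.100.
E[Y^2 | X ∈ {2, 9}] = (5.100) / (0.700) = 7.2857.

7.2857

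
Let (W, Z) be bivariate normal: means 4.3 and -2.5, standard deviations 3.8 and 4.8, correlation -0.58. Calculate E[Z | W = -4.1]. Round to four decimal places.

E[Z | W=x] = μ_Z + ρ(σ_Z/σ_W)(x − μ_W) for jointly normal variables.
E[Z | W=-4.1] = -2.5 + (-0.58)·(4.8/3.8)·(-4.1 − (4.3)) = -2.5 + (-0.73263)·(-8.4) = 3.6541.

3.6541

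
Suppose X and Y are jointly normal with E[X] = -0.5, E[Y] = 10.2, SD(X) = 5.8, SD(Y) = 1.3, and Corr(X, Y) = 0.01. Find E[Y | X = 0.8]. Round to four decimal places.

10.2029

For a bivariate normal, E[Y | X=x] = μ_Y + ρ·(σ_Y/σ_X)·(x − μ_X).
E[Y | X=0.8] = 10.2 + (0.01)·(1.3/5.8)·(0.8 − (-0.5)) = 10.2 + (0.0022414)·(1.3) = 10.2029.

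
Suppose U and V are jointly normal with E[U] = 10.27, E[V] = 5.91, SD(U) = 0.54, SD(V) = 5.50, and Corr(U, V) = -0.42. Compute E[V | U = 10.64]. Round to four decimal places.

For a bivariate normal, E[V | U=x] = μ_V + ρ·(σ_V/σ_U)·(x − μ_U).
E[V | U=10.64] = 5.91 + (-0.42)·(5.50/0.54)·(10.64 − (10.27)) = 5.91 + (-4.2778)·(0.37) = 4.3272.

4.3272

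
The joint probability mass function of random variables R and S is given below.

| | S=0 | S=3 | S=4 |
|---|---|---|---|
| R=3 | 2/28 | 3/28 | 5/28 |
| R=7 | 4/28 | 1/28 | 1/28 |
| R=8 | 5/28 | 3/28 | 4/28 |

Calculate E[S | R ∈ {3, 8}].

P(R ∈ {3, 8}) = 11/14.
Σ S·P over the event = 0·(2/28) + 3·(3/28) + 4·(5/28) + 0·(5/28) + 3·(3/28) + 4·(4/28) = 27/14.
E[S | R ∈ {3, 8}] = (27/14) / (11/14) = 27/11.

27/11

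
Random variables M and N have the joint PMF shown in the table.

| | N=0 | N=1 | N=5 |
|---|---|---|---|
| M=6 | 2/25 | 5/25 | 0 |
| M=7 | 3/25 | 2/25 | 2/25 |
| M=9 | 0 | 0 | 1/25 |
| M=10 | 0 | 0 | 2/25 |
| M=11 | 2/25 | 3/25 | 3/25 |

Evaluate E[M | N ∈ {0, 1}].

P(N ∈ {0, 1}) = 17/25.
Σ M·P over the event = 6·(2/25) + 6·(5/25) + 7·(3/25) + 7·(2/25) + 11·(2/25) + 11·(3/25) = 132/25.
E[M | N ∈ {0, 1}] = (132/25) / (17/25) = 132/17.

132/17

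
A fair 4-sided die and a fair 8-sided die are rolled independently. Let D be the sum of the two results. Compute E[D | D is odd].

P(D is odd) = 1/2.
Σ over the event: 3·1/16 + 5·1/8 + 7·1/8 + 9·1/8 + 11·1/16 = 7/2.
E[D | D is odd] = (7/2) / (1/2) = 7.

7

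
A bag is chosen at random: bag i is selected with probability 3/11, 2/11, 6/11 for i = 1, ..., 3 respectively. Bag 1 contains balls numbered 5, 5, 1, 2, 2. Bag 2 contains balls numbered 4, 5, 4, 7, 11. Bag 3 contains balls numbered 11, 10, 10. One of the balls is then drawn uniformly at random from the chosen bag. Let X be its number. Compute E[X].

E[X | bag 1] = (5+5+1+2+2)/5 = 3.
E[X | bag 2] = (4+5+4+7+11)/5 = 31/5.
E[X | bag 3] = (11+10+10)/3 = 31/3.
E[X] = (3/11)·(3) + (2/11)·(31/5) + (6/11)·(31/3) = 417/55.

417/55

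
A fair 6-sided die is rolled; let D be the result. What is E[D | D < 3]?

3/2

Given D < 3, D is equally likely to be any of {1, 2}.
E[D | D < 3] = (1 + 2) / 2 = 3/2.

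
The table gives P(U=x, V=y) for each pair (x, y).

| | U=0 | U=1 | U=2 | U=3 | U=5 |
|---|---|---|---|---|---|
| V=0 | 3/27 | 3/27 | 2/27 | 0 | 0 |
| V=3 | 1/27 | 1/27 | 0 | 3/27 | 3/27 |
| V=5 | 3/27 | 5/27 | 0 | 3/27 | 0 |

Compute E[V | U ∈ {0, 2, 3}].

14/5

P(U ∈ {0, 2, 3}) = 5/9.
Σ V·P over the event = 0·(3/27) + 3·(1/27) + 5·(3/27) + 0·(2/27) + 3·(3/27) + 5·(3/27) = 14/9.
E[V | U ∈ {0, 2, 3}] = (14/9) / (5/9) = 14/5.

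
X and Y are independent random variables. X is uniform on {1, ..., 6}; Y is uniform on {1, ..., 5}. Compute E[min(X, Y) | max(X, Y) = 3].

Outcomes with max(X, Y) = 3: (1,3), (2,3), (3,1), (3,2), (3,3), each with probability 1/30.
E[min(X, Y) | max(X, Y) = 3] = (1 + 2 + 1 + 2 + 3) / 5 = 9/5.

9/5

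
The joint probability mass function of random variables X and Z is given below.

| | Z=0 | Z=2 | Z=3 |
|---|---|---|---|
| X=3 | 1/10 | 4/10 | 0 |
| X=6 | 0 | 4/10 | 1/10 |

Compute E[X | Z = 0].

P(Z = 0) = 1/10.
Σ X·P over the event = 3·(1/10) = 3/10.
E[X | Z = 0] = (3/10) / (1/10) = 3.

3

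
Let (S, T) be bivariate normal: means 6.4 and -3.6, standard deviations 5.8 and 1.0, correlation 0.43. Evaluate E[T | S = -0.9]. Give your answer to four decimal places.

For a bivariate normal, E[T | S=x] = μ_T + ρ·(σ_T/σ_S)·(x − μ_S).
E[T | S=-0.9] = -3.6 + (0.43)·(1.0/5.8)·(-0.9 − (6.4)) = -3.6 + (0.074138)·(-7.3) = -4.1412.

-4.1412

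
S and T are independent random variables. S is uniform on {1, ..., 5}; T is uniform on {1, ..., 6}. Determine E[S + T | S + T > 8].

29/3

P(S + T > 8) = 1/5.
Summing (S+T)·P(x,y) over outcomes with S + T > 8 gives 29/15.
E[S + T | S + T > 8] = (29/15) / (1/5) = 29/3.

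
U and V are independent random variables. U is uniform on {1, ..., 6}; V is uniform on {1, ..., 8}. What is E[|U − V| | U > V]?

7/3

P(U > V) = 5/16.
Summing |U−V|·P(x,y) over outcomes with U > V gives 35/48.
E[|U − V| | U > V] = (35/48) / (5/16) = 7/3.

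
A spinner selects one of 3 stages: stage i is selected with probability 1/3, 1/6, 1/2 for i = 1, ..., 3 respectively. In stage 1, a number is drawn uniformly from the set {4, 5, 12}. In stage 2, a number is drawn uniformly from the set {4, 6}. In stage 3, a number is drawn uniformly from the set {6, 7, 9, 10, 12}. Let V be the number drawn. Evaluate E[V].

E[V | stage 1] = (4+5+12)/3 = 7.
E[V | stage 2] = (4+6)/2 = 5.
E[V | stage 3] = (6+7+9+10+12)/5 = 44/5.
E[V] = (1/3)·(7) + (1/6)·(5) + (1/2)·(44/5) = 227/30.

227/30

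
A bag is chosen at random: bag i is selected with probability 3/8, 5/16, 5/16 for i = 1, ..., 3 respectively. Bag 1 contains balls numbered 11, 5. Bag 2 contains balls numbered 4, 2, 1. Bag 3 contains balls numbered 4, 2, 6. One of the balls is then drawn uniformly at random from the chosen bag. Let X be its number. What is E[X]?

239/48

E[X | bag 1] = (11+5)/2 = 8.
E[X | bag 2] = (4+2+1)/3 = 7/3.
E[X | bag 3] = (4+2+6)/3 = 4.
E[X] = (3/8)·(8) + (5/16)·(7/3) + (5/16)·(4) = 239/48.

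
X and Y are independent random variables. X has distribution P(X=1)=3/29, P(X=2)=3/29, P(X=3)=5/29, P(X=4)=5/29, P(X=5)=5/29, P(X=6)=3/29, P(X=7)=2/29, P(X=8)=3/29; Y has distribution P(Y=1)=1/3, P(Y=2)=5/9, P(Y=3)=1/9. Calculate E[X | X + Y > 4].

67/13

P(X + Y > 4) = 65/87.
Summing X·P(x,y) over outcomes with X + Y > 4 gives 335/87.
E[X | X + Y > 4] = (335/87) / (65/87) = 67/13.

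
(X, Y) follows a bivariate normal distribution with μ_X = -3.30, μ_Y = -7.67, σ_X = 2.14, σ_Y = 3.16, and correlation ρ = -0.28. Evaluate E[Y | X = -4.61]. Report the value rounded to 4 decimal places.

-7.1284

For a bivariate normal, E[Y | X=x] = μ_Y + ρ·(σ_Y/σ_X)·(x − μ_X).
E[Y | X=-4.61] = -7.67 + (-0.28)·(3.16/2.14)·(-4.61 − (-3.30)) = -7.67 + (-0.41346)·(-1.31) = -7.1284.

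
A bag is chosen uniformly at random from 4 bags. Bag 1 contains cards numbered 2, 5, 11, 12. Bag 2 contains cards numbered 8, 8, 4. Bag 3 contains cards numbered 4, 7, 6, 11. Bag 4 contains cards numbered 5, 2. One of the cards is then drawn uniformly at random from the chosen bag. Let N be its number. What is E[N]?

E[N | bag 1] = (2+5+11+12)/4 = 15/2.
E[N | bag 2] = (8+8+4)/3 = 20/3.
E[N | bag 3] = (4+7+6+11)/4 = 7.
E[N | bag 4] = (5+2)/2 = 7/2.
E[N] = (1/4)·(15/2) + (1/4)·(20/3) + (1/4)·(7) + (1/4)·(7/2) = 37/6.

37/6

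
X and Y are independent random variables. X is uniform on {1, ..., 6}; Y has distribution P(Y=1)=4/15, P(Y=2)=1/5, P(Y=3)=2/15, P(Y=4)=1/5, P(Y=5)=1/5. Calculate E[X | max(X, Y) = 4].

22/7

P(max(X, Y) = 4) = 7/30.
Summing X·P(x,y) over outcomes with max(X, Y) = 4 gives 11/15.
E[X | max(X, Y) = 4] = (11/15) / (7/30) = 22/7.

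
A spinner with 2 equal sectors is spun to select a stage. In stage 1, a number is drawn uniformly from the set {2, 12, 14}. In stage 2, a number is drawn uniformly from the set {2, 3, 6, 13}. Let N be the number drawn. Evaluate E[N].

E[N | stage 1] = (2+12+14)/3 = 28/3.
E[N | stage 2] = (2+3+6+13)/4 = 6.
By the law of total expectation,
E[N] = (1/2)·(28/3) + (1/2)·(6) = 23/3.

23/3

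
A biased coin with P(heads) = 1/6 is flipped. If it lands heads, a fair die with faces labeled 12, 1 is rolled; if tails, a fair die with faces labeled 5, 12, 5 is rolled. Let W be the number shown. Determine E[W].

E[W | heads] = (12+1)/2 = 13/2.
E[W | tails] = (5+12+5)/3 = 22/3.
E[W] = (1/6)·(13/2) + (5/6)·(22/3) = 259/36.

259/36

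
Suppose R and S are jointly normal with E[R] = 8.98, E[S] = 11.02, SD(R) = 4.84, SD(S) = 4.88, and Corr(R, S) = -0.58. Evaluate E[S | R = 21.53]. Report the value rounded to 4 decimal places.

3.6808

For a bivariate normal, E[S | R=x] = μ_S + ρ·(σ_S/σ_R)·(x − μ_R).
E[S | R=21.53] = 11.02 + (-0.58)·(4.88/4.84)·(21.53 − (8.98)) = 11.02 + (-0.584793)·(12.55) = 3.6808.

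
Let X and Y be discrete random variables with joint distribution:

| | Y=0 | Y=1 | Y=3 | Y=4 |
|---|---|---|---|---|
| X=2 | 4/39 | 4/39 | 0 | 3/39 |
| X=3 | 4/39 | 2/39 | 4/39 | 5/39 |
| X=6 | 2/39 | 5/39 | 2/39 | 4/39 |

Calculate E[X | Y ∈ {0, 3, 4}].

101/28

P(Y ∈ {0, 3, 4}) = 28/39.
Σ X·P over the event = 2·(4/39) + 2·(3/39) + 3·(4/39) + 3·(4/39) + 3·(5/39) + 6·(2/39) + 6·(2/39) + 6·(4/39) = 101/39.
E[X | Y ∈ {0, 3, 4}] = (101/39) / (28/39) = 101/28.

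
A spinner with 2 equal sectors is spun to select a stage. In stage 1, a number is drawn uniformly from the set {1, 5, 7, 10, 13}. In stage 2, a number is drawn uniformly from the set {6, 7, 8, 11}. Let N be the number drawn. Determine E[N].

E[N | stage 1] = (1+5+7+10+13)/5 = 36/5.
E[N | stage 2] = (6+7+8+11)/4 = 8.
E[N] = (1/2)·(36/5) + (1/2)·(8) = 38/5.

38/5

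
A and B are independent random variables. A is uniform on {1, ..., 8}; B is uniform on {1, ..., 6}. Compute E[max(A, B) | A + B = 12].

P(A + B = 12) = 1/16.
Summing max(A,B)·P(x,y) over outcomes with A + B = 12 gives 7/16.
E[max(A, B) | A + B = 12] = (7/16) / (1/16) = 7.

7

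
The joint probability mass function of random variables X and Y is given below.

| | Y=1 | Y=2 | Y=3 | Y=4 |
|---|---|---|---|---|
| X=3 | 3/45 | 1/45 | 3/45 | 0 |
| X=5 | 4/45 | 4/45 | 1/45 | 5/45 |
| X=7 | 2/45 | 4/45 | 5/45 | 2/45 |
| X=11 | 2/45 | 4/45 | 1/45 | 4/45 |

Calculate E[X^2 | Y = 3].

P(Y = 3) = 2/9.
Σ X^2·P over the event = 9·(3/45) + 25·(1/45) + 49·(5/45) + 121·(1/45) = 418/45.
E[X^2 | Y = 3] = (418/45) / (2/9) = 209/5.

209/5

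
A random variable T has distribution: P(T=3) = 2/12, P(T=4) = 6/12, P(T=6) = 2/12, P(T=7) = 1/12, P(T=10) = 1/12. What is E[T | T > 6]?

P(T > 6) = 1/6.
Σ over the event: 7·1/12 + 10·1/12 = 17/12.
E[T | T > 6] = (17/12) / (1/6) = 17/2.

17/2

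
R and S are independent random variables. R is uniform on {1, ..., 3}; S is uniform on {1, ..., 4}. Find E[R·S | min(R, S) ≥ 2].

15/2

Outcomes with min(R, S) ≥ 2: (2,2), (2,3), (2,4), (3,2), (3,3), (3,4), each with probability 1/12.
E[R·S | min(R, S) ≥ 2] = (4 + 6 + 8 + 6 + 9 + 12) / 6 = 15/2.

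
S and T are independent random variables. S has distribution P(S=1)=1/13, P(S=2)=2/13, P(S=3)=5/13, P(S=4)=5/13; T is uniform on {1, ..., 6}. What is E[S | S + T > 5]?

P(S + T > 5) = 53/78.
Summing S·P(x,y) over outcomes with S + T > 5 gives 29/13.
E[S | S + T > 5] = (29/13) / (53/78) = 174/53.

174/53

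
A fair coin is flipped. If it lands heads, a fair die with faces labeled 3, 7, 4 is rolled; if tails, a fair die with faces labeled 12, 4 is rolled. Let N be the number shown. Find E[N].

E[N | heads] = (3+7+4)/3 = 14/3.
E[N | tails] = (12+4)/2 = 8.
E[N] = (1/2)·(14/3) + (1/2)·(8) = 19/3.

19/3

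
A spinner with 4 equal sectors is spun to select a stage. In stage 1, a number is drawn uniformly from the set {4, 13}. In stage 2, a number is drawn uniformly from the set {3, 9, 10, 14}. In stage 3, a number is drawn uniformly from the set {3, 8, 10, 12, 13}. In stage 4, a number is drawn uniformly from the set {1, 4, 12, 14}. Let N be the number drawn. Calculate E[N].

689/80

E[N | stage 1] = (4+13)/2 = 17/2.
E[N | stage 2] = (3+9+10+14)/4 = 9.
E[N | stage 3] = (3+8+10+12+13)/5 = 46/5.
E[N | stage 4] = (1+4+12+14)/4 = 31/4.
E[N] = (1/4)·(17/2) + (1/4)·(9) + (1/4)·(46/5) + (1/4)·(31/4) = 689/80.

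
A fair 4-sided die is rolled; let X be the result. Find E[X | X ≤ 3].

2

Given X ≤ 3, X is equally likely to be any of {1, 2, 3}.
E[X | X ≤ 3] = (1 + 2 + 3) / 3 = 2.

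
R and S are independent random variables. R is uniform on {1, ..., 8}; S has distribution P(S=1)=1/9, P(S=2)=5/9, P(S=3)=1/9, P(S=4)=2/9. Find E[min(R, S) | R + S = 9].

P(R + S = 9) = 1/8.
Summing min(R,S)·P(x,y) over outcomes with R + S = 9 gives 11/36.
E[min(R, S) | R + S = 9] = (11/36) / (1/8) = 22/9.

22/9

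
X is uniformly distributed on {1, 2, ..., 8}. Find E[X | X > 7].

Given X > 7, X is equally likely to be any of {8}.
E[X | X > 7] = (8) / 1 = 8.

8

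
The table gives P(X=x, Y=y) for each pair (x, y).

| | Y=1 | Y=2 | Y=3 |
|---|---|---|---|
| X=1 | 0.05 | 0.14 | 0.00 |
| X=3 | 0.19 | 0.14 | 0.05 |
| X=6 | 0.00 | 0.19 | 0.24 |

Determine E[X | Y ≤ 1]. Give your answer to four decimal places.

P(Y ≤ 1) = 0.24.
Σ X·P over the event = 1·(0.05) + 3·(0.19) = 0.62.
E[X | Y ≤ 1] = (0.62) / (0.24) = 2.5833.

2.5833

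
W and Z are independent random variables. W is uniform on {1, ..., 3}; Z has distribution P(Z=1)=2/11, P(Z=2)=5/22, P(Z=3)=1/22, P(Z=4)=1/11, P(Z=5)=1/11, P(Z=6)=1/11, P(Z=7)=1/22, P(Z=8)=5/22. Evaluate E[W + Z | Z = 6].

8

P(Z = 6) = 1/11.
Summing (W+Z)·P(x,y) over outcomes with Z = 6 gives 8/11.
E[W + Z | Z = 6] = (8/11) / (1/11) = 8.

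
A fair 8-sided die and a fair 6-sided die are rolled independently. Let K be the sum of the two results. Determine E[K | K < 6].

4

P(K < 6) = 5/24.
Σ over the event: 2·1/48 + 3·1/24 + 4·1/16 + 5·1/12 = 5/6.
E[K | K < 6] = (5/6) / (5/24) = 4.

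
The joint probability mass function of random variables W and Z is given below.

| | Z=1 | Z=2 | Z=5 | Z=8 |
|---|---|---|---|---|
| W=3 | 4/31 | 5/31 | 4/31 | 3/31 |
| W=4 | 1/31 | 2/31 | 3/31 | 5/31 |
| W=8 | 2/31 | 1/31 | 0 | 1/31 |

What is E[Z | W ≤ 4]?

118/27

P(W ≤ 4) = 27/31.
Σ Z·P over the event = 1·(4/31) + 2·(5/31) + 5·(4/31) + 8·(3/31) + 1·(1/31) + 2·(2/31) + 5·(3/31) + 8·(5/31) = 118/31.
E[Z | W ≤ 4] = (118/31) / (27/31) = 118/27.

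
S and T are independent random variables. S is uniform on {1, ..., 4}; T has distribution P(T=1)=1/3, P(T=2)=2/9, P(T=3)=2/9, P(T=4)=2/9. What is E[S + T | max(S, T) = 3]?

52/11

P(max(S, T) = 3) = 11/36.
Summing (S+T)·P(x,y) over outcomes with max(S, T) = 3 gives 13/9.
E[S + T | max(S, T) = 3] = (13/9) / (11/36) = 52/11.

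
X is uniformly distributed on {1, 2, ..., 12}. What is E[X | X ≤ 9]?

5

Given X ≤ 9, X is equally likely to be any of {1, 2, 3, 4, 5, 6, 7, 8, 9}.
E[X | X ≤ 9] = (1 + 2 + 3 + 4 + 5 + 6 + 7 + 8 + 9) / 9 = 5.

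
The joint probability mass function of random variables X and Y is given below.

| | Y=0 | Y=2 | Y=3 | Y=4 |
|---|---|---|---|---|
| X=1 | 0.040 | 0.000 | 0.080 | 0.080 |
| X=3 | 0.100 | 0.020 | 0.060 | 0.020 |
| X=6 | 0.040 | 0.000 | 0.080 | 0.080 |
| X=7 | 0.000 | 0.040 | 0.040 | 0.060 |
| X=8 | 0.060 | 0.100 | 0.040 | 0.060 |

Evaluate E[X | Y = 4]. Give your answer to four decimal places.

5.0667

P(Y = 4) = 0.300.
Summing X·P(X=x,Y=y) over the conditioning event gives 1.520.
E[X | Y = 4] = (1.520) / (0.300) = 5.0667.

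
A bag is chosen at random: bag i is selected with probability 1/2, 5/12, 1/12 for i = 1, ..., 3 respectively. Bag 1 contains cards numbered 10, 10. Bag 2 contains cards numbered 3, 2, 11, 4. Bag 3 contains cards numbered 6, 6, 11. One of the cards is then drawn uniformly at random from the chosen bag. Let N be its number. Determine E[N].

139/18

E[N | bag 1] = (10+10)/2 = 10.
E[N | bag 2] = (3+2+11+4)/4 = 5.
E[N | bag 3] = (6+6+11)/3 = 23/3.
By the law of total expectation,
E[N] = (1/2)·(10) + (5/12)·(5) + (1/12)·(23/3) = 139/18.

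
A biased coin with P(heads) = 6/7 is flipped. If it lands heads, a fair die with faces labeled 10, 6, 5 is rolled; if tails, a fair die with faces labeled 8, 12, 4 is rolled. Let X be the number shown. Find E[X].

50/7

E[X | heads] = (10+6+5)/3 = 7.
E[X | tails] = (8+12+4)/3 = 8.
E[X] = (6/7)·(7) + (1/7)·(8) = 50/7.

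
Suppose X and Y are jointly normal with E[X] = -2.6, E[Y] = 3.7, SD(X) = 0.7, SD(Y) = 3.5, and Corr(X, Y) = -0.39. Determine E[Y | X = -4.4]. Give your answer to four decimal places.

The regression of Y on X has slope ρ·σ_Y/σ_X and passes through (μ_X, μ_Y).
E[Y | X=-4.4] = 3.7 + (-0.39)·(3.5/0.7)·(-4.4 − (-2.6)) = 3.7 + (-1.95)·(-1.8) = 7.2100.

7.2100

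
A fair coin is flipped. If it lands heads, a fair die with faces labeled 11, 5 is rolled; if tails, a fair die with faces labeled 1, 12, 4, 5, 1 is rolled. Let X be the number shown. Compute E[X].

E[X | heads] = (11+5)/2 = 8.
E[X | tails] = (1+12+4+5+1)/5 = 23/5.
By the law of total expectation,
E[X] = (1/2)·(8) + (1/2)·(23/5) = 63/10.

63/10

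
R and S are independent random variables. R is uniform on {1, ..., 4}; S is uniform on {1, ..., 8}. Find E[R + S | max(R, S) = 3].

Outcomes with max(R, S) = 3: (1,3), (2,3), (3,1), (3,2), (3,3), each with probability 1/32.
E[R + S | max(R, S) = 3] = (4 + 5 + 4 + 5 + 6) / 5 = 24/5.

24/5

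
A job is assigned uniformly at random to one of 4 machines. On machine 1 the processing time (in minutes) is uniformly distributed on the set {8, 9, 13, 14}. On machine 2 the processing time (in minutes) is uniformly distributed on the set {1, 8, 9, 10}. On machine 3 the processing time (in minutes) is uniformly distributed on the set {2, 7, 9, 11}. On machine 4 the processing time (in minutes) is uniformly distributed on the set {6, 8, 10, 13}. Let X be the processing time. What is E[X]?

69/8

E[X | machine 1] = (8+9+13+14)/4 = 11.
E[X | machine 2] = (1+8+9+10)/4 = 7.
E[X | machine 3] = (2+7+9+11)/4 = 29/4.
E[X | machine 4] = (6+8+10+13)/4 = 37/4.
By the law of total expectation,
E[X] = (1/4)·(11) + (1/4)·(7) + (1/4)·(29/4) + (1/4)·(37/4) = 69/8.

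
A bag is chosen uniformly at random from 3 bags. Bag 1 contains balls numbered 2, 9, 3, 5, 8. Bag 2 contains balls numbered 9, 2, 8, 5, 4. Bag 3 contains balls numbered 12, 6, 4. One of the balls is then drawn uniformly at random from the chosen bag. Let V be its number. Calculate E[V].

E[V | bag 1] = (2+9+3+5+8)/5 = 27/5.
E[V | bag 2] = (9+2+8+5+4)/5 = 28/5.
E[V | bag 3] = (12+6+4)/3 = 22/3.
E[V] = (1/3)·(27/5) + (1/3)·(28/5) + (1/3)·(22/3) = 55/9.

55/9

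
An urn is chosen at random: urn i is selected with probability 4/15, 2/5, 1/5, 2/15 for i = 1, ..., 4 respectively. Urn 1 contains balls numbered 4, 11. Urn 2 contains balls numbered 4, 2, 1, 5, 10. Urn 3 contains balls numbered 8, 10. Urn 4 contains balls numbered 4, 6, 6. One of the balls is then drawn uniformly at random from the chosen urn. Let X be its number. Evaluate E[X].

1411/225

E[X | urn 1] = (4+11)/2 = 15/2.
E[X | urn 2] = (4+2+1+5+10)/5 = 22/5.
E[X | urn 3] = (8+10)/2 = 9.
E[X | urn 4] = (4+6+6)/3 = 16/3.
E[X] = (4/15)·(15/2) + (2/5)·(22/5) + (1/5)·(9) + (2/15)·(16/3) = 1411/225.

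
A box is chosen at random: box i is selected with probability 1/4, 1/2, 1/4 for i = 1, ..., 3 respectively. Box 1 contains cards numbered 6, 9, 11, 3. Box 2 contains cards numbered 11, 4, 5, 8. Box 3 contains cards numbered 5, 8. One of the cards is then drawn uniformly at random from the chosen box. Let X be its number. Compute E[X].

111/16

E[X | box 1] = (6+9+11+3)/4 = 29/4.
E[X | box 2] = (11+4+5+8)/4 = 7.
E[X | box 3] = (5+8)/2 = 13/2.
E[X] = (1/4)·(29/4) + (1/2)·(7) + (1/4)·(13/2) = 111/16.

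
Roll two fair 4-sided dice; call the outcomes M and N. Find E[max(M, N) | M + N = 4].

P(M + N = 4) = 3/16.
Summing max(M,N)·P(x,y) over outcomes with M + N = 4 gives 1/2.
E[max(M, N) | M + N = 4] = (1/2) / (3/16) = 8/3.

8/3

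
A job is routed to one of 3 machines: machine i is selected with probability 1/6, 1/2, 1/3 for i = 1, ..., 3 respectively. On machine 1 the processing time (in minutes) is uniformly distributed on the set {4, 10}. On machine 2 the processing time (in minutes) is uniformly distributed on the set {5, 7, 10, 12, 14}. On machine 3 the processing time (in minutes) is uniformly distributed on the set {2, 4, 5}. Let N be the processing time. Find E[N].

647/90

E[N | machine 1] = (4+10)/2 = 7.
E[N | machine 2] = (5+7+10+12+14)/5 = 48/5.
E[N | machine 3] = (2+4+5)/3 = 11/3.
By the law of total expectation,
E[N] = (1/6)·(7) + (1/2)·(48/5) + (1/3)·(11/3) = 647/90.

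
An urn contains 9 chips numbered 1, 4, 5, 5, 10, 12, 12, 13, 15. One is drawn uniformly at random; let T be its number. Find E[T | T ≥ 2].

P(T ≥ 2) = 8/9.
Σ over the event: 4·1/9 + 5·2/9 + 10·1/9 + 12·2/9 + 13·1/9 + 15·1/9 = 76/9.
E[T | T ≥ 2] = (76/9) / (8/9) = 19/2.

19/2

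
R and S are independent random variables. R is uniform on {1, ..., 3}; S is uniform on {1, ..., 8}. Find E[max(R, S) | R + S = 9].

7

Outcomes with R + S = 9: (1,8), (2,7), (3,6), each with probability 1/24.
E[max(R, S) | R + S = 9] = (8 + 7 + 6) / 3 = 7.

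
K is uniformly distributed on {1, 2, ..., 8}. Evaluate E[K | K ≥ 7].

15/2

Given K ≥ 7, K is equally likely to be any of {7, 8}.
E[K | K ≥ 7] = (7 + 8) / 2 = 15/2.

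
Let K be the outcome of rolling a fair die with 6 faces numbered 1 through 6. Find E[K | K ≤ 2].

Given K ≤ 2, K is equally likely to be any of {1, 2}.
E[K | K ≤ 2] = (1 + 2) / 2 = 3/2.

3/2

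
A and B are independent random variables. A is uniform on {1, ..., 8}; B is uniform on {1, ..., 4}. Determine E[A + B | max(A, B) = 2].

10/3

Outcomes with max(A, B) = 2: (1,2), (2,1), (2,2), each with probability 1/32.
E[A + B | max(A, B) = 2] = (3 + 3 + 4) / 3 = 10/3.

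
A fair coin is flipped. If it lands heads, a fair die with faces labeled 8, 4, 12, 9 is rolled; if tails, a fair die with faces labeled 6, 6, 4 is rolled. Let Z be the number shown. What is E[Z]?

163/24

E[Z | heads] = (8+4+12+9)/4 = 33/4.
E[Z | tails] = (6+6+4)/3 = 16/3.
By the law of total expectation,
E[Z] = (1/2)·(33/4) + (1/2)·(16/3) = 163/24.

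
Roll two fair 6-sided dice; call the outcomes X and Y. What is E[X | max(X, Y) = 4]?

P(max(X, Y) = 4) = 7/36.
Summing X·P(x,y) over outcomes with max(X, Y) = 4 gives 11/18.
E[X | max(X, Y) = 4] = (11/18) / (7/36) = 22/7.

22/7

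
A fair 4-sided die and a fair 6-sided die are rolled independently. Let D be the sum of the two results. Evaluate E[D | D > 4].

62/9

P(D > 4) = 3/4.
Σ over the event: 5·1/6 + 6·1/6 + 7·1/6 + 8·1/8 + 9·1/12 + 10·1/24 = 31/6.
E[D | D > 4] = (31/6) / (3/4) = 62/9.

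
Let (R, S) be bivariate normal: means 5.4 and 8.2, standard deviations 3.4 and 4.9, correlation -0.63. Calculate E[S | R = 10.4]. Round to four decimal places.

3.6603

For a bivariate normal, E[S | R=x] = μ_S + ρ·(σ_S/σ_R)·(x − μ_R).
E[S | R=10.4] = 8.2 + (-0.63)·(4.9/3.4)·(10.4 − (5.4)) = 8.2 + (-0.90794)·(5) = 3.6603.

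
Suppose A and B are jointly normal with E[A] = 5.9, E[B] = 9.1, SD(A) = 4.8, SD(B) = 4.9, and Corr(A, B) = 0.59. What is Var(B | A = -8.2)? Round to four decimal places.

The conditional variance in a bivariate normal is σ_B²(1 − ρ²), independent of x.
Var(B | A=-8.2) = (4.9)²·(1 − (0.59)²) = 24.01·0.6519 = 15.6521.

15.6521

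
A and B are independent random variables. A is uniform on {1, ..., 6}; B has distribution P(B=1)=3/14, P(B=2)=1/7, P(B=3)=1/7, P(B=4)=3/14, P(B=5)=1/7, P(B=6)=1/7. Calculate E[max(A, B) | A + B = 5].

18/5

P(A + B = 5) = 5/42.
Summing max(A,B)·P(x,y) over outcomes with A + B = 5 gives 3/7.
E[max(A, B) | A + B = 5] = (3/7) / (5/42) = 18/5.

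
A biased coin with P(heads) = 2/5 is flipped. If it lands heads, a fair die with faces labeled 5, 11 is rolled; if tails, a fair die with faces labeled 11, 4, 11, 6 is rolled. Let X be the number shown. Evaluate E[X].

8

E[X | heads] = (5+11)/2 = 8.
E[X | tails] = (11+4+11+6)/4 = 8.
E[X] = (2/5)·(8) + (3/5)·(8) = 8.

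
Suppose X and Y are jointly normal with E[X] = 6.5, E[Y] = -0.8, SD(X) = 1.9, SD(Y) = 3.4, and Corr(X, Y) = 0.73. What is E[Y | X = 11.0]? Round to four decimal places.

The regression of Y on X has slope ρ·σ_Y/σ_X and passes through (μ_X, μ_Y).
E[Y | X=11.0] = -0.8 + (0.73)·(3.4/1.9)·(11.0 − (6.5)) = -0.8 + (1.3063)·(4.5) = 5.0784.

5.0784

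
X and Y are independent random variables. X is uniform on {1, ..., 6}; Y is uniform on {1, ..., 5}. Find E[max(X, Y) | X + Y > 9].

17/3

Outcomes with X + Y > 9: (5,5), (6,4), (6,5), each with probability 1/30.
E[max(X, Y) | X + Y > 9] = (5 + 6 + 6) / 3 = 17/3.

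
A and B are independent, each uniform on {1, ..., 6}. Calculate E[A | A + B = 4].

Outcomes with A + B = 4: (1,3), (2,2), (3,1), each with probability 1/36.
E[A | A + B = 4] = (1 + 2 + 3) / 3 = 2.

2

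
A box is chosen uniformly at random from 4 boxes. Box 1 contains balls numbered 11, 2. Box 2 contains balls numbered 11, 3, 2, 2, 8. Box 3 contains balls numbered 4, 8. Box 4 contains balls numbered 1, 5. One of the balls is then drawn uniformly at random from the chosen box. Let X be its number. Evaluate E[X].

E[X | box 1] = (11+2)/2 = 13/2.
E[X | box 2] = (11+3+2+2+8)/5 = 26/5.
E[X | box 3] = (4+8)/2 = 6.
E[X | box 4] = (1+5)/2 = 3.
By the law of total expectation,
E[X] = (1/4)·(13/2) + (1/4)·(26/5) + (1/4)·(6) + (1/4)·(3) = 207/40.

207/40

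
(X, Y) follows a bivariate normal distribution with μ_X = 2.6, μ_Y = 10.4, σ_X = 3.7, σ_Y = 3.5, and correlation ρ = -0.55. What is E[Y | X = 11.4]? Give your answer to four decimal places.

The regression of Y on X has slope ρ·σ_Y/σ_X and passes through (μ_X, μ_Y).
E[Y | X=11.4] = 10.4 + (-0.55)·(3.5/3.7)·(11.4 − (2.6)) = 10.4 + (-0.52027)·(8.8) = 5.8216.

5.8216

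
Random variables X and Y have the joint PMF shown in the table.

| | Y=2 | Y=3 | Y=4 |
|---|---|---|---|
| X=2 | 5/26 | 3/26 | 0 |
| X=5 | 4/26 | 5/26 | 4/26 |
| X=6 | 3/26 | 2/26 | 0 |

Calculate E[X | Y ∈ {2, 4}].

17/4

P(Y ∈ {2, 4}) = 8/13.
Σ X·P over the event = 2·(5/26) + 5·(4/26) + 5·(4/26) + 6·(3/26) = 34/13.
E[X | Y ∈ {2, 4}] = (34/13) / (8/13) = 17/4.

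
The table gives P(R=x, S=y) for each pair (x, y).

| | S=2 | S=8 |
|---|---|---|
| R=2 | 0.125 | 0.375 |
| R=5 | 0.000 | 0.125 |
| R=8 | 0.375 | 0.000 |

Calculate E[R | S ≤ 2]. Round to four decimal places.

P(S ≤ 2) = 0.500.
Summing R·P(R=x,S=y) over the conditioning event gives 3.250.
E[R | S ≤ 2] = (3.250) / (0.500) = 6.5000.

6.5000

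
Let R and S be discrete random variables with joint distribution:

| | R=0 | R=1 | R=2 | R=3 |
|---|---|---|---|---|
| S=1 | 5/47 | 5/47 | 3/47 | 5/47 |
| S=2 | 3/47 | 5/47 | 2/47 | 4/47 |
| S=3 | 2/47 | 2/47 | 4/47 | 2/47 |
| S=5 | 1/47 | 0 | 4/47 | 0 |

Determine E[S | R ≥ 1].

79/36

P(R ≥ 1) = 36/47.
Summing S·P(R=x,S=y) over the conditioning event gives 79/47.
E[S | R ≥ 1] = (79/47) / (36/47) = 79/36.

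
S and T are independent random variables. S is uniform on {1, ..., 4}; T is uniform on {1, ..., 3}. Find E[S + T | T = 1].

Outcomes with T = 1: (1,1), (2,1), (3,1), (4,1), each with probability 1/12.
E[S + T | T = 1] = (2 + 3 + 4 + 5) / 4 = 7/2.

7/2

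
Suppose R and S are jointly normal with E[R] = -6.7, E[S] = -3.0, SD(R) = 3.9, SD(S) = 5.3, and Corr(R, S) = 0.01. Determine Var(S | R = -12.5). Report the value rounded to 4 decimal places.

Var(S | R=x) = (1 − ρ²)·σ_S².
Var(S | R=-12.5) = (5.3)²·(1 − (0.01)²) = 28.09·0.9999 = 28.0872.

28.0872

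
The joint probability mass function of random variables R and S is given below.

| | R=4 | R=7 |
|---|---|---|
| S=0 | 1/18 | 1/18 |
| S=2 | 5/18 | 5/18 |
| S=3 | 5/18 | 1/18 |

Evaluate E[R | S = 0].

11/2

P(S = 0) = 1/9.
Σ R·P over the event = 4·(1/18) + 7·(1/18) = 11/18.
E[R | S = 0] = (11/18) / (1/9) = 11/2.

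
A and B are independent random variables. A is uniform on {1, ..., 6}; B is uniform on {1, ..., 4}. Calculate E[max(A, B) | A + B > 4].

P(A + B > 4) = 3/4.
Summing max(A,B)·P(x,y) over outcomes with A + B > 4 gives 27/8.
E[max(A, B) | A + B > 4] = (27/8) / (3/4) = 9/2.

9/2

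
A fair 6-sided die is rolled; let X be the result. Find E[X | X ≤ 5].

Given X ≤ 5, X is equally likely to be any of {1, 2, 3, 4, 5}.
E[X | X ≤ 5] = (1 + 2 + 3 + 4 + 5) / 5 = 3.

3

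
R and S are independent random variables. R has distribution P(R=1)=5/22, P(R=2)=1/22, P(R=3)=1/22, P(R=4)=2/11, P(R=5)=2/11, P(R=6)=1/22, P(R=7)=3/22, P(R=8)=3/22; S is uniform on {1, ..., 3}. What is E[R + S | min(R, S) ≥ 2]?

P(min(R, S) ≥ 2) = 17/33.
Summing (R+S)·P(x,y) over outcomes with min(R, S) ≥ 2 gives 269/66.
E[R + S | min(R, S) ≥ 2] = (269/66) / (17/33) = 269/34.

269/34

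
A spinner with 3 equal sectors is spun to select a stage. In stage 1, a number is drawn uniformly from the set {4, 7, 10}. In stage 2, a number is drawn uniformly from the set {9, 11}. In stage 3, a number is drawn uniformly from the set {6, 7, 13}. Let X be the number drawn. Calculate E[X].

E[X | stage 1] = (4+7+10)/3 = 7.
E[X | stage 2] = (9+11)/2 = 10.
E[X | stage 3] = (6+7+13)/3 = 26/3.
E[X] = (1/3)·(7) + (1/3)·(10) + (1/3)·(26/3) = 77/9.

77/9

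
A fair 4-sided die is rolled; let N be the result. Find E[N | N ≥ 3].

Given N ≥ 3, N is equally likely to be any of {3, 4}.
E[N | N ≥ 3] = (3 + 4) / 2 = 7/2.

7/2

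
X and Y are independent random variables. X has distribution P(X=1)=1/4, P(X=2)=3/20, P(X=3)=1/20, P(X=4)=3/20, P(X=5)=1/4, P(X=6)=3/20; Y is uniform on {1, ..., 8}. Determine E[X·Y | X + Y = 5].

P(X + Y = 5) = 3/40.
Summing XY·P(x,y) over outcomes with X + Y = 5 gives 7/20.
E[X·Y | X + Y = 5] = (7/20) / (3/40) = 14/3.

14/3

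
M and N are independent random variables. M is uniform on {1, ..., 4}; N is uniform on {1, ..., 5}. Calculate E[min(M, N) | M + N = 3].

1

P(M + N = 3) = 1/10.
Summing min(M,N)·P(x,y) over outcomes with M + N = 3 gives 1/10.
E[min(M, N) | M + N = 3] = (1/10) / (1/10) = 1.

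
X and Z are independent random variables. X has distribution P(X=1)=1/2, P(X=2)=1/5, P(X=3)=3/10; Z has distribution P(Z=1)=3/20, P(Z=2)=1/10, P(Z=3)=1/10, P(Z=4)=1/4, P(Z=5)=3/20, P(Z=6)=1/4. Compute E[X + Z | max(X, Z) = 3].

P(max(X, Z) = 3) = 7/40.
Summing (X+Z)·P(x,y) over outcomes with max(X, Z) = 3 gives 81/100.
E[X + Z | max(X, Z) = 3] = (81/100) / (7/40) = 162/35.

162/35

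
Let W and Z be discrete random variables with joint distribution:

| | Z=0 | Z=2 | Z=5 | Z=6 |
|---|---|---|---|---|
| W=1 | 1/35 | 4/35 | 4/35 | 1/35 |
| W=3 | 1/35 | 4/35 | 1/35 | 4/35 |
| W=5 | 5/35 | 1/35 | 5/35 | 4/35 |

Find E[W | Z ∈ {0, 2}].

P(Z ∈ {0, 2}) = 16/35.
Σ W·P over the event = 1·(1/35) + 1·(4/35) + 3·(1/35) + 3·(4/35) + 5·(5/35) + 5·(1/35) = 10/7.
E[W | Z ∈ {0, 2}] = (10/7) / (16/35) = 25/8.

25/8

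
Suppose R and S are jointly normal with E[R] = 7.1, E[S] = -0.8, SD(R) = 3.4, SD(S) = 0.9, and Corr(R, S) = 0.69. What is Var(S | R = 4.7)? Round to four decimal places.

The conditional variance in a bivariate normal is σ_S²(1 − ρ²), independent of x.
Var(S | R=4.7) = (0.9)²·(1 − (0.69)²) = 0.81·0.5239 = 0.4244.

0.4244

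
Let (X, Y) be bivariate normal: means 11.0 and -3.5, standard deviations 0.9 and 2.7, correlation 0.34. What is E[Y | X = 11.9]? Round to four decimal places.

-2.5820

The regression of Y on X has slope ρ·σ_Y/σ_X and passes through (μ_X, μ_Y).
E[Y | X=11.9] = -3.5 + (0.34)·(2.7/0.9)·(11.9 − (11.0)) = -3.5 + (1.02)·(0.9) = -2.5820.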